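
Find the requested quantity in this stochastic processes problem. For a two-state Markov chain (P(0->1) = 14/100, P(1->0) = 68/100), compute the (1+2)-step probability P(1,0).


P^3 = P^1 * P^2
Computing via matrix multiplication of the transition matrix.
Entry (1,0) of P^3 = 0.8244

0.8244


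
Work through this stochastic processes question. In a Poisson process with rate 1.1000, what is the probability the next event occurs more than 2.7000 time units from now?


P(X > t) = exp(-lambda * t)
= exp(-1.1000 * 2.7000)
= exp(-2.9700) = 0.0513

0.0513


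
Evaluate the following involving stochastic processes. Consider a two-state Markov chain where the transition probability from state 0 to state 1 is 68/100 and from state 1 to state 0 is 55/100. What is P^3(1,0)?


Computing P^3 by matrix multiplication.
P = [[0.3200, 0.6800], [0.5500, 0.4500]]
After raising P to the power 3:
P^3(1,0) = 0.4526

0.4526


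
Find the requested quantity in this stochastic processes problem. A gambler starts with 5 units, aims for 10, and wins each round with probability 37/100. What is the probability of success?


Gambler's ruin formula:
r = q/p = 0.6300/0.3700 = 1.7027
P(win) = (1 - r^i)/(1 - r^N)
= (1 - 1.7027^5)/(1 - 1.7027^10)
= 0.0653

0.0653


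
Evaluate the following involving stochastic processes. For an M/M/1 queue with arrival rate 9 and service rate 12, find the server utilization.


rho = lambda/mu
= 9/12
= 0.7500

0.7500


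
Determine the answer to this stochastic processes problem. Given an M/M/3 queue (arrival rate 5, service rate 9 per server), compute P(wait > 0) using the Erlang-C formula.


a = lambda/mu = 0.5556
rho = a/c = 0.1852
Erlang-C formula applied:
C(c,a) = 0.0201

0.0201


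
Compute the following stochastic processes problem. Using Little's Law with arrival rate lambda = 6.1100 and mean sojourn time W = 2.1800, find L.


Little's Law: L = lambda * W
= 6.1100 * 2.1800
= 13.3198

13.3198


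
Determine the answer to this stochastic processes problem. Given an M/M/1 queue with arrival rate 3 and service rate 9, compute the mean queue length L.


rho = 3/9 = 0.3333
L = rho/(1-rho)
= 0.3333/0.6667
= 0.5000

0.5000


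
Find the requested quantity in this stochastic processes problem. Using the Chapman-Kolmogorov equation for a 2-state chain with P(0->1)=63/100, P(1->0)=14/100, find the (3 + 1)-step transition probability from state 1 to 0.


P^4 = P^3 * P^1
Computing via matrix multiplication of the transition matrix.
Entry (1,0) of P^4 = 0.1813

0.1813


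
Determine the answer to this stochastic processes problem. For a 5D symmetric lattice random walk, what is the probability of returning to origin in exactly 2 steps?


P(return in 2 steps) = P(reverse first step) = 1/(2d)
= 1/10
= 0.1000

0.1000


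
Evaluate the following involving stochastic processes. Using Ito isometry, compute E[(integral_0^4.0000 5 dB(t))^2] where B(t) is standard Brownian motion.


By Ito isometry: E[(int f dB)^2] = int f^2 dt
= 5^2 * 4.0000
= 25 * 4.0000 = 100.0000

100.0000


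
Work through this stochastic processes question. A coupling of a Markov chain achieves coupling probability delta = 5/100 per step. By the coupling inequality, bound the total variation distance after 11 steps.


TV distance bound <= (1-delta)^n
= (1 - 0.0500)^11
= 0.9500^11
= 0.5688

0.5688


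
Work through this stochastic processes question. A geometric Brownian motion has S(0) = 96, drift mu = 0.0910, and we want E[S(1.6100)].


E[S(t)] = S(0) * exp(mu * t)
= 96 * exp(0.0910 * 1.6100)
= 96 * 1.1578
= 111.1475

111.1475


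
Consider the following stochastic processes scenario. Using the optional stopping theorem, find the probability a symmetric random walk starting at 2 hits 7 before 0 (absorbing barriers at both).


By optional stopping theorem: E(M at tau) = M(0) = 2
P(hit 7)*7 + P(hit 0)*0 = 2
P(hit 7) = (2 - 0)/(7 - 0) = 2/7 = 0.2857

0.2857


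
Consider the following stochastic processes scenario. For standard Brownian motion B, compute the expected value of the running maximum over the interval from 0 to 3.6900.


E(max B(s)) = sqrt(2t/pi)
= sqrt(2*3.6900/pi)
= sqrt(2.3491)
= 1.5327

1.5327


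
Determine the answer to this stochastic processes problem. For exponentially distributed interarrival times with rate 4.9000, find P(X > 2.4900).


P(X > t) = exp(-lambda * t)
= exp(-4.9000 * 2.4900)
= exp(-12.2010) = 5.0254e-06

5.0254e-06


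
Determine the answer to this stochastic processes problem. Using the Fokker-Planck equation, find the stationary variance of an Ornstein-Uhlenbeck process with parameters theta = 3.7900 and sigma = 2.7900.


Stationary variance = sigma^2 / (2*theta)
= 2.7900^2 / (2*3.7900)
= 7.7841 / 7.5800
= 1.0269

1.0269


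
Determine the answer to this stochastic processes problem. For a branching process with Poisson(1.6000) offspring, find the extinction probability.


Since mu = 1.6000 > 1, extinction prob q < 1.
Solve s = exp(mu*(s-1)) iteratively.
q = 0.3580

0.3580


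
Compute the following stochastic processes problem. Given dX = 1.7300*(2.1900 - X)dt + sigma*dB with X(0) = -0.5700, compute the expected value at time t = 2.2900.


E[X(t)] = mu + (X(0) - mu)*exp(-theta*t)
= 2.1900 + (-0.5700 - 2.1900)*exp(-1.7300*2.2900)
= 2.1900 + -2.7600 * 0.0190
= 2.1375

2.1375


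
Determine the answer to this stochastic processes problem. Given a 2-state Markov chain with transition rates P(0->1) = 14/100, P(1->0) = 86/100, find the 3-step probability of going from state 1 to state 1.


Computing P^3 by matrix multiplication.
P = [[0.8600, 0.1400], [0.8600, 0.1400]]
After raising P to the power 3:
P^3(1,1) = 0.1400

0.1400


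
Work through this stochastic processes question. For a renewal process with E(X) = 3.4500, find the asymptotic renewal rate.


Long-run renewal rate = 1/E(X)
= 1/3.4500
= 0.2899

0.2899


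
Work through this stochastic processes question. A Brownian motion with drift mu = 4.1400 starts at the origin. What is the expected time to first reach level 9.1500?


Expected first passage time = a/mu
= 9.1500/4.1400
= 2.2101

2.2101


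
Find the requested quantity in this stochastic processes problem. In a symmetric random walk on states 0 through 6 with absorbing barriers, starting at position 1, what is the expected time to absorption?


For symmetric RW on 0,...,N with absorbing barriers, E(i) = i*(N-i)
E(1) = 1 * 5 = 5

5


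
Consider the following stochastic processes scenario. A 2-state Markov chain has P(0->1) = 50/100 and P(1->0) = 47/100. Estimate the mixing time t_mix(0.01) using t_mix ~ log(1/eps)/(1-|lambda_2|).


lambda_2 = |1 - p01 - p10| = |1 - 0.5000 - 0.4700| = 0.0300
t_mix ~ log(1/eps)/(1 - |lambda_2|)
= log(100)/(1 - 0.0300) = 4.6052/0.9700
= 4.7476

4.7476


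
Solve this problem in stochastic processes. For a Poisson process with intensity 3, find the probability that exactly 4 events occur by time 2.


P(N(t)=k) = (lambda*t)^k * exp(-lambda*t) / k!
lambda*t = 6
= 6^4 * exp(-6) / 4!
= 1296 * 0.0025 / 24
= 0.1339

0.1339


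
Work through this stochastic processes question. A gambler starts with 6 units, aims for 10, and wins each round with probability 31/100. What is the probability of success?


Gambler's ruin formula:
r = q/p = 0.6900/0.3100 = 2.2258
P(win) = (1 - r^i)/(1 - r^N)
= (1 - 2.2258^6)/(1 - 2.2258^10)
= 0.0404

0.0404


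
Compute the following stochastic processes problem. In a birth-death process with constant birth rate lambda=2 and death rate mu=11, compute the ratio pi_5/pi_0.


For birth-death process, pi_n/pi_0 = (lambda/mu)^n
= (2/11)^5
= 1.9869e-04

1.9869e-04


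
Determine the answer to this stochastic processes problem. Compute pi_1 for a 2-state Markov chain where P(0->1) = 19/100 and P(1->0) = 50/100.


Stationary distribution: pi_0 = p10/(p01+p10), pi_1 = p01/(p01+p10)
p01 = 0.1900, p10 = 0.5000
pi_1 = 0.2754

0.2754


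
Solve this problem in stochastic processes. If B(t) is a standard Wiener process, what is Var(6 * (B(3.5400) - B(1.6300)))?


Var(alpha*(B(t)-B(s))) = alpha^2 * (t-s)
= 6^2 * (3.5400 - 1.6300)
= 36 * 1.9100
= 68.7600

68.7600


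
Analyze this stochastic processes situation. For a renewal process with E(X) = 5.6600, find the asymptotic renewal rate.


Long-run renewal rate = 1/E(X)
= 1/5.6600
= 0.1767

0.1767


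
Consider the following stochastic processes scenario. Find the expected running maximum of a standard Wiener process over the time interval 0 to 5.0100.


E(max B(s)) = sqrt(2t/pi)
= sqrt(2*5.0100/pi)
= sqrt(3.1895)
= 1.7859

1.7859


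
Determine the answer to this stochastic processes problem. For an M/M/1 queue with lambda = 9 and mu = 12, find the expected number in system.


rho = 9/12 = 0.7500
L = rho/(1-rho)
= 0.7500/0.2500
= 3.0000

3.0000


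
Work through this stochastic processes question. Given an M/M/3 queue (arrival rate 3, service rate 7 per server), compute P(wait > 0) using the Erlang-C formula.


a = lambda/mu = 0.4286
rho = a/c = 0.1429
Erlang-C formula applied:
C(c,a) = 0.0100

0.0100


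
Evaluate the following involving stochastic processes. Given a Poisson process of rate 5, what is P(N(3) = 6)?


P(N(t)=k) = (lambda*t)^k * exp(-lambda*t) / k!
lambda*t = 15
= 15^6 * exp(-15) / 6!
= 11390625 * 3.0590e-07 / 720
= 0.0048

0.0048


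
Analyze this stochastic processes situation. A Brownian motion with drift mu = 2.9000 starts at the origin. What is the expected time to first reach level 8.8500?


Expected first passage time = a/mu
= 8.8500/2.9000
= 3.0517

3.0517


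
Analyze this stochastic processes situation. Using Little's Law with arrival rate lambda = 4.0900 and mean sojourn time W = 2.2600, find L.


Little's Law: L = lambda * W
= 4.0900 * 2.2600
= 9.2434

9.2434


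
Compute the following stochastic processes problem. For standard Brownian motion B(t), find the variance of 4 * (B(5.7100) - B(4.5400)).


Var(alpha*(B(t)-B(s))) = alpha^2 * (t-s)
= 4^2 * (5.7100 - 4.5400)
= 16 * 1.1700
= 18.7200

18.7200


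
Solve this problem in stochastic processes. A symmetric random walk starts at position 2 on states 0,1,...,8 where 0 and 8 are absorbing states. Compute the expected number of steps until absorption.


For symmetric RW on 0,...,N with absorbing barriers, E(i) = i*(N-i)
E(2) = 2 * 6 = 12

12


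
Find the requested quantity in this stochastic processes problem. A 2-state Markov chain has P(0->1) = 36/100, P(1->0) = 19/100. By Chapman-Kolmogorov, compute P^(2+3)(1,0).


P^5 = P^2 * P^3
Computing via matrix multiplication of the transition matrix.
Entry (1,0) of P^5 = 0.3391

0.3391


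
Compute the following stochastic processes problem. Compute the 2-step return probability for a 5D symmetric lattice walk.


P(return in 2 steps) = P(reverse first step) = 1/(2d)
= 1/10
= 0.1000

0.1000


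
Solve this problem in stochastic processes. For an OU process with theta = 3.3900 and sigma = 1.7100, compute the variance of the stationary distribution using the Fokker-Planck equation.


Stationary variance = sigma^2 / (2*theta)
= 1.7100^2 / (2*3.3900)
= 2.9241 / 6.7800
= 0.4313

0.4313


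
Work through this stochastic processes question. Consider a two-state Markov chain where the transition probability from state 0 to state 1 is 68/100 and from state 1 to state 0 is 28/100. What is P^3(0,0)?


Computing P^3 by matrix multiplication.
P = [[0.3200, 0.6800], [0.2800, 0.7200]]
After raising P to the power 3:
P^3(0,0) = 0.2917

0.2917


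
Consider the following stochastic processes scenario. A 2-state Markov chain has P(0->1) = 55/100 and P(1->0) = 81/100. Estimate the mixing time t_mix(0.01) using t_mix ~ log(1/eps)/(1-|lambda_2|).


lambda_2 = |1 - p01 - p10| = |1 - 0.5500 - 0.8100| = 0.3600
t_mix ~ log(1/eps)/(1 - |lambda_2|)
= log(100)/(1 - 0.3600) = 4.6052/0.6400
= 7.1956

7.1956


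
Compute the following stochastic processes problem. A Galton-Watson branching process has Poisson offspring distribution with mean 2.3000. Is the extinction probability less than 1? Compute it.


Since mu = 2.3000 > 1, extinction prob q < 1.
Solve s = exp(mu*(s-1)) iteratively.
q = 0.1376

0.1376


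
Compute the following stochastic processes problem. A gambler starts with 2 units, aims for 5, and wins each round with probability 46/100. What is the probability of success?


Gambler's ruin formula:
r = q/p = 0.5400/0.4600 = 1.1739
P(win) = (1 - r^i)/(1 - r^N)
= (1 - 1.1739^2)/(1 - 1.1739^5)
= 0.3075

0.3075


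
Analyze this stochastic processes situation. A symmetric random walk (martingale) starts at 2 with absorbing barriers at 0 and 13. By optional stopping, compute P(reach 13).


By optional stopping theorem: E(M at tau) = M(0) = 2
P(hit 13)*13 + P(hit 0)*0 = 2
P(hit 13) = (2 - 0)/(13 - 0) = 2/13 = 0.1538

0.1538


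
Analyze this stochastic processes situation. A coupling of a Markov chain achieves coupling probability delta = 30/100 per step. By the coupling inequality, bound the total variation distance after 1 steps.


TV distance bound <= (1-delta)^n
= (1 - 0.3000)^1
= 0.7000^1
= 0.7000

0.7000


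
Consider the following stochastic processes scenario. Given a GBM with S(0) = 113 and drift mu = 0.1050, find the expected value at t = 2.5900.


E[S(t)] = S(0) * exp(mu * t)
= 113 * exp(0.1050 * 2.5900)
= 113 * 1.3125
= 148.3149

148.3149


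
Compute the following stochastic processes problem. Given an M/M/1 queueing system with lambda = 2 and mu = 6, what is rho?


rho = lambda/mu
= 2/6
= 0.3333

0.3333


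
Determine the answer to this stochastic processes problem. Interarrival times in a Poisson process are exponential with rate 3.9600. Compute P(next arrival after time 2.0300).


P(X > t) = exp(-lambda * t)
= exp(-3.9600 * 2.0300)
= exp(-8.0388) = 3.2270e-04

3.2270e-04


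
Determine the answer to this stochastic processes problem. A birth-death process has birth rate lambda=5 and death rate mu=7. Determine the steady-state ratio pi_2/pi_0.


For birth-death process, pi_n/pi_0 = (lambda/mu)^n
= (5/7)^2
= 0.5102

0.5102


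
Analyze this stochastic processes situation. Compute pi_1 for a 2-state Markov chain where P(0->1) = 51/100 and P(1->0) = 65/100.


Stationary distribution: pi_0 = p10/(p01+p10), pi_1 = p01/(p01+p10)
p01 = 0.5100, p10 = 0.6500
pi_1 = 0.4397

0.4397


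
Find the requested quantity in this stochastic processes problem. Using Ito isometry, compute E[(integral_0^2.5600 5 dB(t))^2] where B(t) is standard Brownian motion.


By Ito isometry: E[(int f dB)^2] = int f^2 dt
= 5^2 * 2.5600
= 25 * 2.5600 = 64.0000

64.0000


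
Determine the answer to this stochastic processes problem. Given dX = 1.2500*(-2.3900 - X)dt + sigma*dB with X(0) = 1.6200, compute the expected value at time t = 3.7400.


E[X(t)] = mu + (X(0) - mu)*exp(-theta*t)
= -2.3900 + (1.6200 - -2.3900)*exp(-1.2500*3.7400)
= -2.3900 + 4.0100 * 0.0093
= -2.3526

-2.3526


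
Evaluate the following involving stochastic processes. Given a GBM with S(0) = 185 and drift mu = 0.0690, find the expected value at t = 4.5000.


E[S(t)] = S(0) * exp(mu * t)
= 185 * exp(0.0690 * 4.5000)
= 185 * 1.3641
= 252.3598

252.3598


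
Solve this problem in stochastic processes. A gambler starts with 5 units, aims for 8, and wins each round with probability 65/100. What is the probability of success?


Gambler's ruin formula:
r = q/p = 0.3500/0.6500 = 0.5385
P(win) = (1 - r^i)/(1 - r^N)
= (1 - 0.5385^5)/(1 - 0.5385^8)
= 0.9615

0.9615


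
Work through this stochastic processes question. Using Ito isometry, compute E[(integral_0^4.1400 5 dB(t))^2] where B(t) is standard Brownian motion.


By Ito isometry: E[(int f dB)^2] = int f^2 dt
= 5^2 * 4.1400
= 25 * 4.1400 = 103.5000

103.5000


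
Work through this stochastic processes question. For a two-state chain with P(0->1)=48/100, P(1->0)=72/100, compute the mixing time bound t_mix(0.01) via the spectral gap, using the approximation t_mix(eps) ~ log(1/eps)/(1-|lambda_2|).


lambda_2 = |1 - p01 - p10| = |1 - 0.4800 - 0.7200| = 0.2000
t_mix ~ log(1/eps)/(1 - |lambda_2|)
= log(100)/(1 - 0.2000) = 4.6052/0.8000
= 5.7565

5.7565


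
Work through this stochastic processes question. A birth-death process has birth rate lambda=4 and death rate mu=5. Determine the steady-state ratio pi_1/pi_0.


For birth-death process, pi_n/pi_0 = (lambda/mu)^n
= (4/5)^1
= 0.8000

0.8000


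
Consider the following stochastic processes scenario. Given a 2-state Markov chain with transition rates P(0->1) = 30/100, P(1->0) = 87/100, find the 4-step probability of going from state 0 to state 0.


Computing P^4 by matrix multiplication.
P = [[0.7000, 0.3000], [0.8700, 0.1300]]
After raising P to the power 4:
P^4(0,0) = 0.7438

0.7438


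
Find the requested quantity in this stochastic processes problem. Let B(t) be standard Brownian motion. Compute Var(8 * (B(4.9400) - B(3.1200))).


Var(alpha*(B(t)-B(s))) = alpha^2 * (t-s)
= 8^2 * (4.9400 - 3.1200)
= 64 * 1.8200
= 116.4800

116.4800


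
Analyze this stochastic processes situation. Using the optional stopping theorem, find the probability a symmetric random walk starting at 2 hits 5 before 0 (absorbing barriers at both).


By optional stopping theorem: E(M at tau) = M(0) = 2
P(hit 5)*5 + P(hit 0)*0 = 2
P(hit 5) = (2 - 0)/(5 - 0) = 2/5 = 0.4000

0.4000


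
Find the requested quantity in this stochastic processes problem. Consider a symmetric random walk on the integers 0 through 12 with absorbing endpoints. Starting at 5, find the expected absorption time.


For symmetric RW on 0,...,N with absorbing barriers, E(i) = i*(N-i)
E(5) = 5 * 7 = 35

35


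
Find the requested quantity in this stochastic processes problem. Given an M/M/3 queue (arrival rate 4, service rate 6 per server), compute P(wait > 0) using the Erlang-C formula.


a = lambda/mu = 0.6667
rho = a/c = 0.2222
Erlang-C formula applied:
C(c,a) = 0.0325

0.0325


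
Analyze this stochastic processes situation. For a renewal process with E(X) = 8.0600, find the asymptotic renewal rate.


Long-run renewal rate = 1/E(X)
= 1/8.0600
= 0.1241

0.1241


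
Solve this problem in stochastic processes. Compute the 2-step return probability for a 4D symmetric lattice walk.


P(return in 2 steps) = P(reverse first step) = 1/(2d)
= 1/8
= 0.1250

0.1250


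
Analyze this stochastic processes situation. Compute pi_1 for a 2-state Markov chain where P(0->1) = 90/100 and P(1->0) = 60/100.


Stationary distribution: pi_0 = p10/(p01+p10), pi_1 = p01/(p01+p10)
p01 = 0.9000, p10 = 0.6000
pi_1 = 0.6000

0.6000


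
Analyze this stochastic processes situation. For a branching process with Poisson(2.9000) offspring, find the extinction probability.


Since mu = 2.9000 > 1, extinction prob q < 1.
Solve s = exp(mu*(s-1)) iteratively.
q = 0.0668

0.0668


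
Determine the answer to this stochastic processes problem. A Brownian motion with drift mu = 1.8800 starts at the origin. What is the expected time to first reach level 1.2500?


Expected first passage time = a/mu
= 1.2500/1.8800
= 0.6649

0.6649


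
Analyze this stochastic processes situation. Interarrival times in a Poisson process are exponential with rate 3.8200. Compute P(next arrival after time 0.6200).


P(X > t) = exp(-lambda * t)
= exp(-3.8200 * 0.6200)
= exp(-2.3684) = 0.0936

0.0936


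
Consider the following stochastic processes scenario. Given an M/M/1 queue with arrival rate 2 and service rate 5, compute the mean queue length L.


rho = 2/5 = 0.4000
L = rho/(1-rho)
= 0.4000/0.6000
= 0.6667

0.6667


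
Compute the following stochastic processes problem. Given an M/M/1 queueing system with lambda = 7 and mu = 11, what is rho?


rho = lambda/mu
= 7/11
= 0.6364

0.6364


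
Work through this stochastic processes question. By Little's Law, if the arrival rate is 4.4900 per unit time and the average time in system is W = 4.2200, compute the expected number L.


Little's Law: L = lambda * W
= 4.4900 * 4.2200
= 18.9478

18.9478


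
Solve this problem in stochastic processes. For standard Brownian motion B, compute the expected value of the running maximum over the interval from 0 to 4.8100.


E(max B(s)) = sqrt(2t/pi)
= sqrt(2*4.8100/pi)
= sqrt(3.0621)
= 1.7499

1.7499


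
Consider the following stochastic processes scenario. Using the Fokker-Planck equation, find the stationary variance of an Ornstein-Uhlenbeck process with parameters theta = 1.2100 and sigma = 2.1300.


Stationary variance = sigma^2 / (2*theta)
= 2.1300^2 / (2*1.2100)
= 4.5369 / 2.4200
= 1.8748

1.8748


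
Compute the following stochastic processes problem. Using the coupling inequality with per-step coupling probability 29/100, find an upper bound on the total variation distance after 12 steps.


TV distance bound <= (1-delta)^n
= (1 - 0.2900)^12
= 0.7100^12
= 0.0164

0.0164


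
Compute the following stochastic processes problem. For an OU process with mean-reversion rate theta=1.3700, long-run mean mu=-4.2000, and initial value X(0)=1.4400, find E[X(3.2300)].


E[X(t)] = mu + (X(0) - mu)*exp(-theta*t)
= -4.2000 + (1.4400 - -4.2000)*exp(-1.3700*3.2300)
= -4.2000 + 5.6400 * 0.0120
= -4.1325

-4.1325


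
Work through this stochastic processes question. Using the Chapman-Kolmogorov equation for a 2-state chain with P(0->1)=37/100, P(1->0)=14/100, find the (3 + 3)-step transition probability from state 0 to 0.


P^6 = P^3 * P^3
Computing via matrix multiplication of the transition matrix.
Entry (0,0) of P^6 = 0.2846

0.2846


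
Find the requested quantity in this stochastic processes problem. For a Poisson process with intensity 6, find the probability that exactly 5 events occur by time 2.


P(N(t)=k) = (lambda*t)^k * exp(-lambda*t) / k!
lambda*t = 12
= 12^5 * exp(-12) / 5!
= 248832 * 6.1442e-06 / 120
= 0.0127

0.0127


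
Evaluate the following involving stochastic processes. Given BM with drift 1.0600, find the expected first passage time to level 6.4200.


Expected first passage time = a/mu
= 6.4200/1.0600
= 6.0566

6.0566


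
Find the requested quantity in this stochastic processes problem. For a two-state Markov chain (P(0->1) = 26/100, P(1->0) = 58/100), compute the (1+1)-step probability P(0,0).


P^2 = P^1 * P^1
Computing via matrix multiplication of the transition matrix.
Entry (0,0) of P^2 = 0.6984

0.6984


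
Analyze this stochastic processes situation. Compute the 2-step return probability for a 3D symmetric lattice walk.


P(return in 2 steps) = P(reverse first step) = 1/(2d)
= 1/6
= 0.1667

0.1667


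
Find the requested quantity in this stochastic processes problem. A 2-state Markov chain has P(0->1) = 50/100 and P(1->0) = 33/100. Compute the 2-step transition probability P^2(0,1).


Computing P^2 by matrix multiplication.
P = [[0.5000, 0.5000], [0.3300, 0.6700]]
After raising P to the power 2:
P^2(0,1) = 0.5850

0.5850


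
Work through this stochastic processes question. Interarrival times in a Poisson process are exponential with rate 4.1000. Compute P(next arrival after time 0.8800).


P(X > t) = exp(-lambda * t)
= exp(-4.1000 * 0.8800)
= exp(-3.6080) = 0.0271

0.0271


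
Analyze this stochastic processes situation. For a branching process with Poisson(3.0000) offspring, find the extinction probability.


Since mu = 3.0000 > 1, extinction prob q < 1.
Solve s = exp(mu*(s-1)) iteratively.
q = 0.0595

0.0595


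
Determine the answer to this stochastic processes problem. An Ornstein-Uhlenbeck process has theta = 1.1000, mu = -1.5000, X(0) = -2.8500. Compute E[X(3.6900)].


E[X(t)] = mu + (X(0) - mu)*exp(-theta*t)
= -1.5000 + (-2.8500 - -1.5000)*exp(-1.1000*3.6900)
= -1.5000 + -1.3500 * 0.0173
= -1.5233

-1.5233


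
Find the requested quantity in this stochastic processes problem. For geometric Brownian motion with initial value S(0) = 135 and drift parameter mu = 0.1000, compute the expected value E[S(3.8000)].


E[S(t)] = S(0) * exp(mu * t)
= 135 * exp(0.1000 * 3.8000)
= 135 * 1.4623
= 197.4084

197.4084


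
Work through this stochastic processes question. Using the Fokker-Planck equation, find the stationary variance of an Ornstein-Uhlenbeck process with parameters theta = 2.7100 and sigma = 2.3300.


Stationary variance = sigma^2 / (2*theta)
= 2.3300^2 / (2*2.7100)
= 5.4289 / 5.4200
= 1.0016

1.0016


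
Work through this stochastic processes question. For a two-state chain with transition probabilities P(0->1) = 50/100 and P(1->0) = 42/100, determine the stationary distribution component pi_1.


Stationary distribution: pi_0 = p10/(p01+p10), pi_1 = p01/(p01+p10)
p01 = 0.5000, p10 = 0.4200
pi_1 = 0.5435

0.5435


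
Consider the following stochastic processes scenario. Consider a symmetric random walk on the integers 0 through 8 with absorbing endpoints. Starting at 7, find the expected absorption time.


For symmetric RW on 0,...,N with absorbing barriers, E(i) = i*(N-i)
E(7) = 7 * 1 = 7

7


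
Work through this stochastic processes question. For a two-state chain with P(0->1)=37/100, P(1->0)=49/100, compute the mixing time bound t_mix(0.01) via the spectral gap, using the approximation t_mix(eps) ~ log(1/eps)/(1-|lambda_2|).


lambda_2 = |1 - p01 - p10| = |1 - 0.3700 - 0.4900| = 0.1400
t_mix ~ log(1/eps)/(1 - |lambda_2|)
= log(100)/(1 - 0.1400) = 4.6052/0.8600
= 5.3548

5.3548


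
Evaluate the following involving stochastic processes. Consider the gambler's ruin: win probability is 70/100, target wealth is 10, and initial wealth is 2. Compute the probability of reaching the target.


Gambler's ruin formula:
r = q/p = 0.3000/0.7000 = 0.4286
P(win) = (1 - r^i)/(1 - r^N)
= (1 - 0.4286^2)/(1 - 0.4286^10)
= 0.8165

0.8165


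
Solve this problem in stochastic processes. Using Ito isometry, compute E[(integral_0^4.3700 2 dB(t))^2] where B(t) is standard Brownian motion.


By Ito isometry: E[(int f dB)^2] = int f^2 dt
= 2^2 * 4.3700
= 4 * 4.3700 = 17.4800

17.4800


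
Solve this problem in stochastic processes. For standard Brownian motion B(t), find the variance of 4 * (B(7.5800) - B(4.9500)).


Var(alpha*(B(t)-B(s))) = alpha^2 * (t-s)
= 4^2 * (7.5800 - 4.9500)
= 16 * 2.6300
= 42.0800

42.0800


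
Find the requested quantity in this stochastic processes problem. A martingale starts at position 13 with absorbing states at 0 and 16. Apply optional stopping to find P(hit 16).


By optional stopping theorem: E(M at tau) = M(0) = 13
P(hit 16)*16 + P(hit 0)*0 = 13
P(hit 16) = (13 - 0)/(16 - 0) = 13/16 = 0.8125

0.8125


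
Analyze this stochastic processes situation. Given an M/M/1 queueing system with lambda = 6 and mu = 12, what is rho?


rho = lambda/mu
= 6/12
= 0.5000

0.5000


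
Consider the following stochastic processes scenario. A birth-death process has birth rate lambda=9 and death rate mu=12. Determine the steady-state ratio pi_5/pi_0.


For birth-death process, pi_n/pi_0 = (lambda/mu)^n
= (9/12)^5
= 0.2373

0.2373


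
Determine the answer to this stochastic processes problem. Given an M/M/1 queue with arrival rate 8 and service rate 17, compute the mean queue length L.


rho = 8/17 = 0.4706
L = rho/(1-rho)
= 0.4706/0.5294
= 0.8889

0.8889


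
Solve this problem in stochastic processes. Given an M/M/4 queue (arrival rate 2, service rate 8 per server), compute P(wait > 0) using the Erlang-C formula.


a = lambda/mu = 0.2500
rho = a/c = 0.0625
Erlang-C formula applied:
C(c,a) = 1.3521e-04

1.3521e-04


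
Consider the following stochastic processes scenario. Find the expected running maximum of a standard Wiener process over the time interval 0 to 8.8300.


E(max B(s)) = sqrt(2t/pi)
= sqrt(2*8.8300/pi)
= sqrt(5.6214)
= 2.3709

2.3709


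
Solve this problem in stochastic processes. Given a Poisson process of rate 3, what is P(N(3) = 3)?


P(N(t)=k) = (lambda*t)^k * exp(-lambda*t) / k!
lambda*t = 9
= 9^3 * exp(-9) / 3!
= 729 * 1.2341e-04 / 6
= 0.0150

0.0150


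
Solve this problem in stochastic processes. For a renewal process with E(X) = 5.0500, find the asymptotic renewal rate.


Long-run renewal rate = 1/E(X)
= 1/5.0500
= 0.1980

0.1980


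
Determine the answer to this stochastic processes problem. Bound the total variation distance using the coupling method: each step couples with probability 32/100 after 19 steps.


TV distance bound <= (1-delta)^n
= (1 - 0.3200)^19
= 0.6800^19
= 6.5716e-04

6.5716e-04


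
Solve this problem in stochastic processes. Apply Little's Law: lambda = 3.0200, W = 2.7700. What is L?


Little's Law: L = lambda * W
= 3.0200 * 2.7700
= 8.3654

8.3654


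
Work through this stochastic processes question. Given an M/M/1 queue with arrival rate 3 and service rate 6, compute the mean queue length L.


rho = 3/6 = 0.5000
L = rho/(1-rho)
= 0.5000/0.5000
= 1.0000

1.0000


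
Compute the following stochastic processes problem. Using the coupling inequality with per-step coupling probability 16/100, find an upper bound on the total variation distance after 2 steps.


TV distance bound <= (1-delta)^n
= (1 - 0.1600)^2
= 0.8400^2
= 0.7056

0.7056


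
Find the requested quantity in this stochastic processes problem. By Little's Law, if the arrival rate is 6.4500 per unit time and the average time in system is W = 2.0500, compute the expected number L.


Little's Law: L = lambda * W
= 6.4500 * 2.0500
= 13.2225

13.2225


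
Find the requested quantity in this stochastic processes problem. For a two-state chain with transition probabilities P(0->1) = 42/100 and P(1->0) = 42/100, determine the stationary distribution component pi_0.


Stationary distribution: pi_0 = p10/(p01+p10), pi_1 = p01/(p01+p10)
p01 = 0.4200, p10 = 0.4200
pi_0 = 0.5000

0.5000


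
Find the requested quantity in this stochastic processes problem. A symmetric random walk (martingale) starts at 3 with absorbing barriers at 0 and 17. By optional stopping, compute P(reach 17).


By optional stopping theorem: E(M at tau) = M(0) = 3
P(hit 17)*17 + P(hit 0)*0 = 3
P(hit 17) = (3 - 0)/(17 - 0) = 3/17 = 0.1765

0.1765


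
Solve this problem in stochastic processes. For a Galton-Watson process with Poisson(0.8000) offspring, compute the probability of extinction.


Since mu = 0.8000 <= 1, extinction probability = 1.

1.0000


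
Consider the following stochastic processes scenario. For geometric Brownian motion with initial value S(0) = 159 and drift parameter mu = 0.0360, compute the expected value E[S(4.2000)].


E[S(t)] = S(0) * exp(mu * t)
= 159 * exp(0.0360 * 4.2000)
= 159 * 1.1632
= 184.9535

184.9535


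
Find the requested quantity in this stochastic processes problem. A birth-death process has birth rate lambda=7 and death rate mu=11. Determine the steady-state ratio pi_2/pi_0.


For birth-death process, pi_n/pi_0 = (lambda/mu)^n
= (7/11)^2
= 0.4050

0.4050


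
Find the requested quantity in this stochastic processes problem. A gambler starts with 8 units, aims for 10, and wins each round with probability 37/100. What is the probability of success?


Gambler's ruin formula:
r = q/p = 0.6300/0.3700 = 1.7027
P(win) = (1 - r^i)/(1 - r^N)
= (1 - 1.7027^8)/(1 - 1.7027^10)
= 0.3417

0.3417


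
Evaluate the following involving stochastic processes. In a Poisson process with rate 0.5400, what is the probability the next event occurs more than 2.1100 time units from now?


P(X > t) = exp(-lambda * t)
= exp(-0.5400 * 2.1100)
= exp(-1.1394) = 0.3200

0.3200


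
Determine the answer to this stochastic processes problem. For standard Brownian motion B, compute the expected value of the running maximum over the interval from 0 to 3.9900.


E(max B(s)) = sqrt(2t/pi)
= sqrt(2*3.9900/pi)
= sqrt(2.5401)
= 1.5938

1.5938


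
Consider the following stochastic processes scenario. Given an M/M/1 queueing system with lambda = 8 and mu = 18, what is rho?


rho = lambda/mu
= 8/18
= 0.4444

0.4444


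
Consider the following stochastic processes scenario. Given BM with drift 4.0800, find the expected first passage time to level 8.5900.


Expected first passage time = a/mu
= 8.5900/4.0800
= 2.1054

2.1054


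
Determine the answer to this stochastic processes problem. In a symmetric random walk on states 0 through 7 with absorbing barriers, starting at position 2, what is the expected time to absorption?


For symmetric RW on 0,...,N with absorbing barriers, E(i) = i*(N-i)
E(2) = 2 * 5 = 10

10


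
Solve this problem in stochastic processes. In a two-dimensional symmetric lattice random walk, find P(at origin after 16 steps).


P = C(16,8)^2 / 4^16
= 12870^2 / 4294967296
= 165636900 / 4294967296
= 0.0386

0.0386


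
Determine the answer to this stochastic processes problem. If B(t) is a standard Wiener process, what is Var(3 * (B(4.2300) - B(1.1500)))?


Var(alpha*(B(t)-B(s))) = alpha^2 * (t-s)
= 3^2 * (4.2300 - 1.1500)
= 9 * 3.0800
= 27.7200

27.7200


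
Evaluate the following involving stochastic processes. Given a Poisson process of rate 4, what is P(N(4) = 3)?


P(N(t)=k) = (lambda*t)^k * exp(-lambda*t) / k!
lambda*t = 16
= 16^3 * exp(-16) / 3!
= 4096 * 1.1254e-07 / 6
= 7.6824e-05

7.6824e-05


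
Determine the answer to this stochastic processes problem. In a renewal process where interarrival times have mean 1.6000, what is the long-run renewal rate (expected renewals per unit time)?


Long-run renewal rate = 1/E(X)
= 1/1.6000
= 0.6250

0.6250


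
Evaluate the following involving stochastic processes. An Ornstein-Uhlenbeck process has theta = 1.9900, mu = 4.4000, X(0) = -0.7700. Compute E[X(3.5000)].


E[X(t)] = mu + (X(0) - mu)*exp(-theta*t)
= 4.4000 + (-0.7700 - 4.4000)*exp(-1.9900*3.5000)
= 4.4000 + -5.1700 * 9.4436e-04
= 4.3951

4.3951


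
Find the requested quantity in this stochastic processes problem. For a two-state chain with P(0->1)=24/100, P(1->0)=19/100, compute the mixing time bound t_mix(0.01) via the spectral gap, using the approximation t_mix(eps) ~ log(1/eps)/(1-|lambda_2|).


lambda_2 = |1 - p01 - p10| = |1 - 0.2400 - 0.1900| = 0.5700
t_mix ~ log(1/eps)/(1 - |lambda_2|)
= log(100)/(1 - 0.5700) = 4.6052/0.4300
= 10.7097

10.7097


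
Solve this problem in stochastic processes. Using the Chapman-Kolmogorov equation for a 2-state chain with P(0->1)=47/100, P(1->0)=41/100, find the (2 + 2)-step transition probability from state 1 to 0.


P^4 = P^2 * P^2
Computing via matrix multiplication of the transition matrix.
Entry (1,0) of P^4 = 0.4658

0.4658


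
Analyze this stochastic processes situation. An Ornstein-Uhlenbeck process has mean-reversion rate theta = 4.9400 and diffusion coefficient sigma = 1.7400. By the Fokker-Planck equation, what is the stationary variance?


Stationary variance = sigma^2 / (2*theta)
= 1.7400^2 / (2*4.9400)
= 3.0276 / 9.8800
= 0.3064

0.3064


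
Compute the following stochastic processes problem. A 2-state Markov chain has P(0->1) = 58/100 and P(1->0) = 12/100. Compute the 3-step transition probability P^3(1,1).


Computing P^3 by matrix multiplication.
P = [[0.4200, 0.5800], [0.1200, 0.8800]]
After raising P to the power 3:
P^3(1,1) = 0.8332

0.8332


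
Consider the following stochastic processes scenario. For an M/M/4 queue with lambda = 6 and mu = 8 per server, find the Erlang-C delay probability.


a = lambda/mu = 0.7500
rho = a/c = 0.1875
Erlang-C formula applied:
C(c,a) = 0.0077

0.0077


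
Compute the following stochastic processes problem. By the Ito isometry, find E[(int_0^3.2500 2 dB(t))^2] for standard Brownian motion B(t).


By Ito isometry: E[(int f dB)^2] = int f^2 dt
= 2^2 * 3.2500
= 4 * 3.2500 = 13.0000

13.0000


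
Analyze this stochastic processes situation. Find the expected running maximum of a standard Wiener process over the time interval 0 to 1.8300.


E(max B(s)) = sqrt(2t/pi)
= sqrt(2*1.8300/pi)
= sqrt(1.1650)
= 1.0794

1.0794


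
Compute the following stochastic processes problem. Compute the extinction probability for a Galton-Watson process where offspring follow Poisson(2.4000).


Since mu = 2.4000 > 1, extinction prob q < 1.
Solve s = exp(mu*(s-1)) iteratively.
q = 0.1214

0.1214


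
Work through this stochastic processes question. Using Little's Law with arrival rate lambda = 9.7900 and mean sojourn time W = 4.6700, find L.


Little's Law: L = lambda * W
= 9.7900 * 4.6700
= 45.7193

45.7193


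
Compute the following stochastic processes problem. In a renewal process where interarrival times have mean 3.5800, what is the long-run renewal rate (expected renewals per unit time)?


Long-run renewal rate = 1/E(X)
= 1/3.5800
= 0.2793

0.2793


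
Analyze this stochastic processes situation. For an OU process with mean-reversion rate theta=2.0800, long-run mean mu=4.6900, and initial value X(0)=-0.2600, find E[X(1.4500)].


E[X(t)] = mu + (X(0) - mu)*exp(-theta*t)
= 4.6900 + (-0.2600 - 4.6900)*exp(-2.0800*1.4500)
= 4.6900 + -4.9500 * 0.0490
= 4.4475

4.4475


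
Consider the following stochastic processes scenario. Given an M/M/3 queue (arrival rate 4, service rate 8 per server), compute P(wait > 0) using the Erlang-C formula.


a = lambda/mu = 0.5000
rho = a/c = 0.1667
Erlang-C formula applied:
C(c,a) = 0.0152

0.0152


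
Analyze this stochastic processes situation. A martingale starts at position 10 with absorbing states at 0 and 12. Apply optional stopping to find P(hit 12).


By optional stopping theorem: E(M at tau) = M(0) = 10
P(hit 12)*12 + P(hit 0)*0 = 10
P(hit 12) = (10 - 0)/(12 - 0) = 5/6 = 0.8333

0.8333


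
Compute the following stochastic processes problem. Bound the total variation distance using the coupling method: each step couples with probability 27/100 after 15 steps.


TV distance bound <= (1-delta)^n
= (1 - 0.2700)^15
= 0.7300^15
= 0.0089

0.0089


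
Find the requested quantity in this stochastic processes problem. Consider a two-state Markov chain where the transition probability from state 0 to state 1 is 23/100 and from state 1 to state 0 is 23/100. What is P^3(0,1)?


Computing P^3 by matrix multiplication.
P = [[0.7700, 0.2300], [0.2300, 0.7700]]
After raising P to the power 3:
P^3(0,1) = 0.4213

0.4213


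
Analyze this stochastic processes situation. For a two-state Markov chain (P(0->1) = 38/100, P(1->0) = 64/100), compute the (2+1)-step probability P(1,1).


P^3 = P^2 * P^1
Computing via matrix multiplication of the transition matrix.
Entry (1,1) of P^3 = 0.3725

0.3725


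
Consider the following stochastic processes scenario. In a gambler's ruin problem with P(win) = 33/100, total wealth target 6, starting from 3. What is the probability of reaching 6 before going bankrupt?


Gambler's ruin formula:
r = q/p = 0.6700/0.3300 = 2.0303
P(win) = (1 - r^i)/(1 - r^N)
= (1 - 2.0303^3)/(1 - 2.0303^6)
= 0.1067

0.1067


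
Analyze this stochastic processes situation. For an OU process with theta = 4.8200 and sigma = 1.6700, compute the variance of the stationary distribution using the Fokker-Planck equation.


Stationary variance = sigma^2 / (2*theta)
= 1.6700^2 / (2*4.8200)
= 2.7889 / 9.6400
= 0.2893

0.2893


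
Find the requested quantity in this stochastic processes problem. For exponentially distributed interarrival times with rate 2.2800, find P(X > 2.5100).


P(X > t) = exp(-lambda * t)
= exp(-2.2800 * 2.5100)
= exp(-5.7228) = 0.0033

0.0033


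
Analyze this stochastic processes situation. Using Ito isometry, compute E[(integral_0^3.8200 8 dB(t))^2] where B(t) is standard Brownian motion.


By Ito isometry: E[(int f dB)^2] = int f^2 dt
= 8^2 * 3.8200
= 64 * 3.8200 = 244.4800

244.4800


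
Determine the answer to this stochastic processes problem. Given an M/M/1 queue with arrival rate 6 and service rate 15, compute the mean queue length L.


rho = 6/15 = 0.4000
L = rho/(1-rho)
= 0.4000/0.6000
= 0.6667

0.6667
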